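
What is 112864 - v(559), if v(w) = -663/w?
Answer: 4853203/43 ≈ 1.1287e+5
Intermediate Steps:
112864 - v(559) = 112864 - (-663)/559 = 112864 - 1*(-51/43) = 112864 + 51/43 = 4853203/43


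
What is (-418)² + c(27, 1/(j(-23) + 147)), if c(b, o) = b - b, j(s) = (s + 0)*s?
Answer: 174724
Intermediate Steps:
j(s) = s² (j(s) = s*s = s²)
c(b, o) = 0
(-418)² + c(27, 1/(j(-23) + 147)) = (-418)² + 0 = 174724 + 0 = 174724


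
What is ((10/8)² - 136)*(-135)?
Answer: 290385/16 ≈ 18149.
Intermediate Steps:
((10/8)² - 136)*(-135) = ((10*(⅛))² - 136)*(-135) = ((5/4)² - 136)*(-135) = (25/16 - 136)*(-135) = -2151/16*(-135) = 290385/16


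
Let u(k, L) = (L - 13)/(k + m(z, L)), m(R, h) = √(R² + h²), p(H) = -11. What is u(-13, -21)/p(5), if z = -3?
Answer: 442/3091 + 510*√2/3091 ≈ 0.37633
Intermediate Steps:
u(k, L) = (-13 + L)/(k + √(9 + L²)) (u(k, L) = (L - 13)/(k + √((-3)² + L²)) = (-13 + L)/(k + √(9 + L²)))
u(-13, -21)/p(5) = ((-13 - 21)/(-13 + √(9 + (-21)²)))/(-11) = (-34/(-13 + √(9 + 441)))*(-1/11) = (-34/(-13 + √450))*(-1/11) = (-34/(-13 + 15*√2))*(-1/11) = -34/(-13 + 15*√2)*(-1/11) = 34/(11*(-13 + 15*√2))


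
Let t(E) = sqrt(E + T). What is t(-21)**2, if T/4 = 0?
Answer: -21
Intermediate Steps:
T = 0 (T = 4*0 = 0)
t(E) = sqrt(E) (t(E) = sqrt(E + 0) = sqrt(E))
t(-21)**2 = (sqrt(-21))**2 = (I*sqrt(21))**2 = -21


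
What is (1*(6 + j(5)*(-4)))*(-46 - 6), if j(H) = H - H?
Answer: -312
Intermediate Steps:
j(H) = 0
(1*(6 + j(5)*(-4)))*(-46 - 6) = (1*(6 + 0*(-4)))*(-46 - 6) = (1*(6 + 0))*(-52) = (1*6)*(-52) = 6*(-52) = -312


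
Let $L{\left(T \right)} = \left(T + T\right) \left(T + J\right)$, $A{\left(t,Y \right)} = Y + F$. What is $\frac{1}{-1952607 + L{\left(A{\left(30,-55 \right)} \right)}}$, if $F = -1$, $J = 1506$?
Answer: $- \frac{1}{2115007} \approx -4.7281 \cdot 10^{-7}$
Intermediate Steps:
$A{\left(t,Y \right)} = -1 + Y$ ($A{\left(t,Y \right)} = Y - 1 = -1 + Y$)
$L{\left(T \right)} = 2 T \left(1506 + T\right)$ ($L{\left(T \right)} = \left(T + T\right) \left(T + 1506\right) = 2 T \left(1506 + T\right)$)
$\frac{1}{-1952607 + L{\left(A{\left(30,-55 \right)} \right)}} = \frac{1}{-1952607 + 2 \left(-1 - 55\right) \left(1506 - 56\right)} = \frac{1}{-1952607 + 2 \left(-56\right) \left(1506 - 56\right)} = \frac{1}{-1952607 + 2 \left(-56\right) 1450} = \frac{1}{-1952607 - 162400} = \frac{1}{-2115007} = - \frac{1}{2115007}$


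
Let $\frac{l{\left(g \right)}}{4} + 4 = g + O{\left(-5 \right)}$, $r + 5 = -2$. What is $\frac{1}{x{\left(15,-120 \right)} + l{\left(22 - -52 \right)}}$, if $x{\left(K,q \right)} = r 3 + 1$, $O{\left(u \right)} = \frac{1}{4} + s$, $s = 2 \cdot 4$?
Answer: $\frac{1}{293} \approx 0.003413$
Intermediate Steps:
$s = 8$
$r = -7$ ($r = -5 - 2 = -7$)
$O{\left(u \right)} = \frac{33}{4}$ ($O{\left(u \right)} = \frac{1}{4} + 8 = \frac{33}{4}$)
$l{\left(g \right)} = 17 + 4 g$ ($l{\left(g \right)} = -16 + 4 \left(g + \frac{33}{4}\right) = -16 + 4 \left(\frac{33}{4} + g\right) = -16 + \left(33 + 4 g\right) = 17 + 4 g$)
$x{\left(K,q \right)} = -20$ ($x{\left(K,q \right)} = \left(-7\right) 3 + 1 = -21 + 1 = -20$)
$\frac{1}{x{\left(15,-120 \right)} + l{\left(22 - -52 \right)}} = \frac{1}{-20 + \left(17 + 4 \left(22 - -52\right)\right)} = \frac{1}{-20 + \left(17 + 4 \left(22 + 52\right)\right)} = \frac{1}{-20 + \left(17 + 4 \cdot 74\right)} = \frac{1}{-20 + \left(17 + 296\right)} = \frac{1}{-20 + 313} = \frac{1}{293}$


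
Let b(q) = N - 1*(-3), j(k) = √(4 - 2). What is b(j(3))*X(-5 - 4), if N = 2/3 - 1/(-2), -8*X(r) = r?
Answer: 75/16 ≈ 4.6875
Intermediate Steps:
X(r) = -r/8
N = 7/6 (N = 2*(⅓) - 1*(-½) = ⅔ + ½ = 7/6 ≈ 1.1667)
j(k) = √2
b(q) = 25/6 (b(q) = 7/6 - 1*(-3) = 7/6 + 3 = 25/6)
b(j(3))*X(-5 - 4) = 25*(-(-5 - 4)/8)/6 = 25*(-⅛*(-9))/6 = (25/6)*(9/8) = 75/16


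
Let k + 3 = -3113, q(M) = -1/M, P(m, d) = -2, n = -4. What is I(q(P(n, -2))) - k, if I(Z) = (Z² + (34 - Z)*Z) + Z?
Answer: 6267/2 ≈ 3133.5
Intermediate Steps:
I(Z) = Z + Z² + Z*(34 - Z) (I(Z) = (Z² + Z*(34 - Z)) + Z = Z + Z² + Z*(34 - Z))
k = -3116 (k = -3 - 3113 = -3116)
I(q(P(n, -2))) - k = 35*(-1/(-2)) - 1*(-3116) = 35*(-1*(-½)) + 3116 = 35*(½) + 3116 = 35/2 + 3116 = 6267/2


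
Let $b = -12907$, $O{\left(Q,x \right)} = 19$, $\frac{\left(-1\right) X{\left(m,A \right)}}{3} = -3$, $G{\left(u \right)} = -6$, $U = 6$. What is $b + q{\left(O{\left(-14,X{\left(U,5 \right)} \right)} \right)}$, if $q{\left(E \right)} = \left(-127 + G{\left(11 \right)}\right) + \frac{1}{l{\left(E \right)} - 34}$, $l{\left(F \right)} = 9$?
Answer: $- \frac{326001}{25} \approx -13040.0$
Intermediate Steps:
$X{\left(m,A \right)} = 9$ ($X{\left(m,A \right)} = \left(-3\right) \left(-3\right) = 9$)
$q{\left(E \right)} = - \frac{3326}{25}$ ($q{\left(E \right)} = \left(-127 - 6\right) + \frac{1}{9 - 34} = -133 + \frac{1}{-25} = -133 - \frac{1}{25} = - \frac{3326}{25}$)
$b + q{\left(O{\left(-14,X{\left(U,5 \right)} \right)} \right)} = -12907 - \frac{3326}{25} = - \frac{326001}{25}$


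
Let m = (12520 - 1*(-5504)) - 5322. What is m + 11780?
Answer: 24482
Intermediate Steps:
m = 12702 (m = (12520 + 5504) - 5322 = 18024 - 5322 = 12702)
m + 11780 = 12702 + 11780 = 24482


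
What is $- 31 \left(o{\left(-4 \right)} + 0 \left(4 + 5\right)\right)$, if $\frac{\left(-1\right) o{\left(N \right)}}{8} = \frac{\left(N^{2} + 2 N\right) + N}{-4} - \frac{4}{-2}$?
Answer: $248$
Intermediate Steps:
$o{\left(N \right)} = -16 + 2 N^{2} + 6 N$ ($o{\left(N \right)} = - 8 \left(\frac{\left(N^{2} + 2 N\right) + N}{-4} - \frac{4}{-2}\right) = - 8 \left(\left(N^{2} + 3 N\right) \left(- \frac{1}{4}\right) - -2\right) = - 8 \left(\left(- \frac{3 N}{4} - \frac{N^{2}}{4}\right) + 2\right) = - 8 \left(2 - \frac{3 N}{4} - \frac{N^{2}}{4}\right) = -16 + 2 N^{2} + 6 N$)
$- 31 \left(o{\left(-4 \right)} + 0 \left(4 + 5\right)\right) = - 31 \left(\left(-16 + 2 \left(-4\right)^{2} + 6 \left(-4\right)\right) + 0 \left(4 + 5\right)\right) = - 31 \left(\left(-16 + 2 \cdot 16 - 24\right) + 0 \cdot 9\right) = - 31 \left(\left(-16 + 32 - 24\right) + 0\right) = - 31 \left(-8 + 0\right) = \left(-31\right) \left(-8\right) = 248$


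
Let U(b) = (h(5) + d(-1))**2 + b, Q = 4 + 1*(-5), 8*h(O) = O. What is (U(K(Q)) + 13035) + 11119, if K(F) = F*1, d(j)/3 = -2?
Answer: 1547641/64 ≈ 24182.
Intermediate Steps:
h(O) = O/8
d(j) = -6 (d(j) = 3*(-2) = -6)
Q = -1 (Q = 4 - 5 = -1)
K(F) = F
U(b) = 1849/64 + b (U(b) = ((1/8)*5 - 6)**2 + b = (5/8 - 6)**2 + b = (-43/8)**2 + b = 1849/64 + b)
(U(K(Q)) + 13035) + 11119 = ((1849/64 - 1) + 13035) + 11119 = (1785/64 + 13035) + 11119 = 836025/64 + 11119 = 1547641/64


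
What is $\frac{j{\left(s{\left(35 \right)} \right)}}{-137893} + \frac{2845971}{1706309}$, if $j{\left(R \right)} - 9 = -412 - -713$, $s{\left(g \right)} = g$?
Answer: $\frac{391910523313}{235288066937} \approx 1.6657$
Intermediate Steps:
$j{\left(R \right)} = 310$ ($j{\left(R \right)} = 9 - -301 = 9 + \left(-412 + 713\right) = 9 + 301 = 310$)
$\frac{j{\left(s{\left(35 \right)} \right)}}{-137893} + \frac{2845971}{1706309} = \frac{310}{-137893} + \frac{2845971}{1706309} = 310 \left(- \frac{1}{137893}\right) + 2845971 \cdot \frac{1}{1706309} = - \frac{310}{137893} + \frac{2845971}{1706309} = \frac{391910523313}{235288066937}$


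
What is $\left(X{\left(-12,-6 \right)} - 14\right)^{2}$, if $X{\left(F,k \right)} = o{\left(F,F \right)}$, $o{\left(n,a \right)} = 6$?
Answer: $64$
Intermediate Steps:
$X{\left(F,k \right)} = 6$
$\left(X{\left(-12,-6 \right)} - 14\right)^{2} = \left(6 - 14\right)^{2} = \left(-8\right)^{2} = 64$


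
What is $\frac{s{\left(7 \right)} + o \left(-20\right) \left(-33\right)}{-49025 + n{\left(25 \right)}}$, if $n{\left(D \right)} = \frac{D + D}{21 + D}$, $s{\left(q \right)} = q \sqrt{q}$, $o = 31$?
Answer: $- \frac{15686}{37585} - \frac{161 \sqrt{7}}{1127550} \approx -0.41773$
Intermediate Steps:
$s{\left(q \right)} = q^{\frac{3}{2}}$
$n{\left(D \right)} = \frac{2 D}{21 + D}$
$\frac{s{\left(7 \right)} + o \left(-20\right) \left(-33\right)}{-49025 + n{\left(25 \right)}} = \frac{7^{\frac{3}{2}} + 31 \left(-20\right) \left(-33\right)}{-49025 + 2 \cdot 25 \frac{1}{21 + 25}} = \frac{7 \sqrt{7} - -20460}{-49025 + 2 \cdot 25 \cdot \frac{1}{46}} = \frac{7 \sqrt{7} + 20460}{-49025 + 2 \cdot 25 \cdot \frac{1}{46}} = \frac{20460 + 7 \sqrt{7}}{-49025 + \frac{25}{23}} = \frac{20460 + 7 \sqrt{7}}{- \frac{1127550}{23}} = \left(20460 + 7 \sqrt{7}\right) \left(- \frac{23}{1127550}\right) = - \frac{15686}{37585} - \frac{161 \sqrt{7}}{1127550}$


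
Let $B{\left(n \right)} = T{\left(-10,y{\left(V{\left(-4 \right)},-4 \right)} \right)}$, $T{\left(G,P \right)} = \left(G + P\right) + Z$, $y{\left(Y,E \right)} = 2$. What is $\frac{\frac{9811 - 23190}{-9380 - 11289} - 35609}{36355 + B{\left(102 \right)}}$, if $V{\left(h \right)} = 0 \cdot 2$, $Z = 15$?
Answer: $- \frac{367994521}{375783089} \approx -0.97927$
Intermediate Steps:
$V{\left(h \right)} = 0$
$T{\left(G,P \right)} = 15 + G + P$ ($T{\left(G,P \right)} = \left(G + P\right) + 15 = 15 + G + P$)
$B{\left(n \right)} = 7$ ($B{\left(n \right)} = 15 - 10 + 2 = 7$)
$\frac{\frac{9811 - 23190}{-9380 - 11289} - 35609}{36355 + B{\left(102 \right)}} = \frac{\frac{9811 - 23190}{-9380 - 11289} - 35609}{36355 + 7} = \frac{- \frac{13379}{-20669} - 35609}{36362} = \left(\left(-13379\right) \left(- \frac{1}{20669}\right) - 35609\right) \frac{1}{36362} = \left(\frac{13379}{20669} - 35609\right) \frac{1}{36362} = \left(- \frac{735989042}{20669}\right) \frac{1}{36362} = - \frac{367994521}{375783089}$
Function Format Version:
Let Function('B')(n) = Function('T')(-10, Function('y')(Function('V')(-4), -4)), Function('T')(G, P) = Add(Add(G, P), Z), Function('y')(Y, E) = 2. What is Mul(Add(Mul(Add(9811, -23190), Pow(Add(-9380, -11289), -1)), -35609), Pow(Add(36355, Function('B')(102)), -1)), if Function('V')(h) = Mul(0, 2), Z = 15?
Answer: Rational(-367994521, 375783089) ≈ -0.97927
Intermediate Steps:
Function('V')(h) = 0
Function('T')(G, P) = Add(15, G, P) (Function('T')(G, P) = Add(Add(G, P), 15) = Add(15, G, P))
Function('B')(n) = 7 (Function('B')(n) = Add(15, -10, 2) = 7)
Mul(Add(Mul(Add(9811, -23190), Pow(Add(-9380, -11289), -1)), -35609), Pow(Add(36355, Function('B')(102)), -1)) = Mul(Add(Mul(Add(9811, -23190), Pow(Add(-9380, -11289), -1)), -35609), Pow(Add(36355, 7), -1)) = Mul(Add(Mul(-13379, Pow(-20669, -1)), -35609), Pow(36362, -1)) = Mul(Add(Mul(-13379, Rational(-1, 20669)), -35609), Rational(1, 36362)) = Mul(Add(Rational(13379, 20669), -35609), Rational(1, 36362)) = Mul(Rational(-735989042, 20669), Rational(1, 36362)) = Rational(-367994521, 375783089)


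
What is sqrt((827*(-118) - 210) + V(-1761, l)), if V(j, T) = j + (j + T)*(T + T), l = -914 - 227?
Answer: sqrt(6522807) ≈ 2554.0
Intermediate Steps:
l = -1141
V(j, T) = j + 2*T*(T + j) (V(j, T) = j + (T + j)*(2*T) = j + 2*T*(T + j))
sqrt((827*(-118) - 210) + V(-1761, l)) = sqrt((827*(-118) - 210) + (-1761 + 2*(-1141)**2 + 2*(-1141)*(-1761))) = sqrt((-97586 - 210) + (-1761 + 2*1301881 + 4018602)) = sqrt(-97796 + (-1761 + 2603762 + 4018602)) = sqrt(-97796 + 6620603) = sqrt(6522807)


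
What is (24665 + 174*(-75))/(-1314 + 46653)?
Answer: 11615/45339 ≈ 0.25618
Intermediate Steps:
(24665 + 174*(-75))/(-1314 + 46653) = (24665 - 13050)/45339 = 11615*(1/45339) = 11615/45339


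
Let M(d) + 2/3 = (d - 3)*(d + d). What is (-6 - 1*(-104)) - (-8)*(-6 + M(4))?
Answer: 326/3 ≈ 108.67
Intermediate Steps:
M(d) = -⅔ + 2*d*(-3 + d) (M(d) = -⅔ + (d - 3)*(d + d) = -⅔ + (-3 + d)*(2*d) = -⅔ + 2*d*(-3 + d))
(-6 - 1*(-104)) - (-8)*(-6 + M(4)) = (-6 - 1*(-104)) - (-8)*(-6 + (-⅔ - 6*4 + 2*4²)) = (-6 + 104) - (-8)*(-6 + (-⅔ - 24 + 2*16)) = 98 - (-8)*(-6 + (-⅔ - 24 + 32)) = 98 - (-8)*(-6 + 22/3) = 98 - (-8)*4/3 = 98 - 1*(-32/3) = 98 + 32/3 = 326/3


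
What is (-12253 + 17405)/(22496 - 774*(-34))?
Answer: 1288/12203 ≈ 0.10555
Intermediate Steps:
(-12253 + 17405)/(22496 - 774*(-34)) = 5152/(22496 + 26316) = 5152/48812 = 5152*(1/48812) = 1288/12203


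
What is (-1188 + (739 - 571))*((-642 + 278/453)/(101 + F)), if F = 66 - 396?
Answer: -98786320/34579 ≈ -2856.8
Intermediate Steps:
F = -330
(-1188 + (739 - 571))*((-642 + 278/453)/(101 + F)) = (-1188 + (739 - 571))*((-642 + 278/453)/(101 - 330)) = (-1188 + 168)*((-642 + 278*(1/453))/(-229)) = -1020*(-642 + 278/453)*(-1)/229 = -(-98786320)*(-1)/(151*229) = -1020*290548/103737 = -98786320/34579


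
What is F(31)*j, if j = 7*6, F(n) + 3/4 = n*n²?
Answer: 2502381/2 ≈ 1.2512e+6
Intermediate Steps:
F(n) = -¾ + n³ (F(n) = -¾ + n*n² = -¾ + n³)
j = 42
F(31)*j = (-¾ + 31³)*42 = (-¾ + 29791)*42 = (119161/4)*42 = 2502381/2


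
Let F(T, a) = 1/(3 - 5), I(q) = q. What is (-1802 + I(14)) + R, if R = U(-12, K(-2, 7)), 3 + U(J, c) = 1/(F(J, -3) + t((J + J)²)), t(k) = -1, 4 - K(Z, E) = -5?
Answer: -5375/3 ≈ -1791.7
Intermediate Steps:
K(Z, E) = 9 (K(Z, E) = 4 - 1*(-5) = 4 + 5 = 9)
F(T, a) = -½ (F(T, a) = 1/(-2) = -½)
U(J, c) = -11/3 (U(J, c) = -3 + 1/(-½ - 1) = -3 + 1/(-3/2) = -3 - ⅔ = -11/3)
R = -11/3 ≈ -3.6667
(-1802 + I(14)) + R = (-1802 + 14) - 11/3 = -1788 - 11/3 = -5375/3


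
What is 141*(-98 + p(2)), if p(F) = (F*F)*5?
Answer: -10998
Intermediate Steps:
p(F) = 5*F**2 (p(F) = F**2*5 = 5*F**2)
141*(-98 + p(2)) = 141*(-98 + 5*2**2) = 141*(-98 + 5*4) = 141*(-98 + 20) = 141*(-78) = -10998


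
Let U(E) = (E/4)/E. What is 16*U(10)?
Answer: 4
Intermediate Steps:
U(E) = ¼ (U(E) = (E*(¼))/E = (E/4)/E = ¼)
16*U(10) = 16*(¼) = 4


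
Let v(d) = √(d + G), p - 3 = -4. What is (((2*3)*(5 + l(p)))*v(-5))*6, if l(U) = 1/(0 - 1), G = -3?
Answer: 288*I*√2 ≈ 407.29*I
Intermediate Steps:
p = -1 (p = 3 - 4 = -1)
v(d) = √(-3 + d) (v(d) = √(d - 3) = √(-3 + d))
l(U) = -1 (l(U) = 1/(-1) = -1)
(((2*3)*(5 + l(p)))*v(-5))*6 = (((2*3)*(5 - 1))*√(-3 - 5))*6 = ((6*4)*√(-8))*6 = (24*(2*I*√2))*6 = (48*I*√2)*6 = 288*I*√2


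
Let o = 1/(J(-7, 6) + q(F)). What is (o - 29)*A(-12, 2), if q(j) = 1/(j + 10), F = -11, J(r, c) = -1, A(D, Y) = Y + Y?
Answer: -118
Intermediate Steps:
A(D, Y) = 2*Y
q(j) = 1/(10 + j)
o = -1/2 (o = 1/(-1 + 1/(10 - 11)) = 1/(-1 + 1/(-1)) = 1/(-1 - 1) = 1/(-2) = -1/2 ≈ -0.50000)
(o - 29)*A(-12, 2) = (-1/2 - 29)*(2*2) = -59/2*4 = -118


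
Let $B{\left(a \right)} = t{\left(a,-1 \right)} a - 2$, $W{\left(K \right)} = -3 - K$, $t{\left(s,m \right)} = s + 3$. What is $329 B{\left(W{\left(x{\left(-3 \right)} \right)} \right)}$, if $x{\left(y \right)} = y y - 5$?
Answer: $8554$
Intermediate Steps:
$x{\left(y \right)} = -5 + y^{2}$ ($x{\left(y \right)} = y^{2} - 5 = -5 + y^{2}$)
$t{\left(s,m \right)} = 3 + s$
$B{\left(a \right)} = -2 + a \left(3 + a\right)$ ($B{\left(a \right)} = \left(3 + a\right) a - 2 = a \left(3 + a\right) - 2 = -2 + a \left(3 + a\right)$)
$329 B{\left(W{\left(x{\left(-3 \right)} \right)} \right)} = 329 \left(-2 + \left(-3 - \left(-5 + \left(-3\right)^{2}\right)\right) \left(3 - 7\right)\right) = 329 \left(-2 + \left(-3 - \left(-5 + 9\right)\right) \left(3 - 7\right)\right) = 329 \left(-2 + \left(-3 - 4\right) \left(3 - 7\right)\right) = 329 \left(-2 - 7 \left(3 - 7\right)\right) = 329 \left(-2 - -28\right) = 329 \left(-2 + 28\right) = 329 \cdot 26 = 8554$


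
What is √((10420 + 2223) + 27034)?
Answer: √39677 ≈ 199.19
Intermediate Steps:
√((10420 + 2223) + 27034) = √(12643 + 27034) = √39677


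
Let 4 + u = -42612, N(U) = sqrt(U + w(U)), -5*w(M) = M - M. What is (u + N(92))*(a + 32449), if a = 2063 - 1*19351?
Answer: -646101176 + 30322*sqrt(23) ≈ -6.4596e+8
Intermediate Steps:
w(M) = 0 (w(M) = -(M - M)/5 = -1/5*0 = 0)
N(U) = sqrt(U) (N(U) = sqrt(U + 0) = sqrt(U))
a = -17288 (a = 2063 - 19351 = -17288)
u = -42616 (u = -4 - 42612 = -42616)
(u + N(92))*(a + 32449) = (-42616 + sqrt(92))*(-17288 + 32449) = (-42616 + 2*sqrt(23))*15161 = -646101176 + 30322*sqrt(23)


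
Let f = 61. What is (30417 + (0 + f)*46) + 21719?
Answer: 54942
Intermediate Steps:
(30417 + (0 + f)*46) + 21719 = (30417 + (0 + 61)*46) + 21719 = (30417 + 61*46) + 21719 = (30417 + 2806) + 21719 = 33223 + 21719 = 54942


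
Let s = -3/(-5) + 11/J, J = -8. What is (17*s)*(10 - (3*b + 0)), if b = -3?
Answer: -10013/40 ≈ -250.32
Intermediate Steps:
s = -31/40 (s = -3/(-5) + 11/(-8) = -3*(-⅕) + 11*(-⅛) = ⅗ - 11/8 = -31/40 ≈ -0.77500)
(17*s)*(10 - (3*b + 0)) = (17*(-31/40))*(10 - (3*(-3) + 0)) = -527*(10 - (-9 + 0))/40 = -527*(10 - 1*(-9))/40 = -527*(10 + 9)/40 = -527/40*19 = -10013/40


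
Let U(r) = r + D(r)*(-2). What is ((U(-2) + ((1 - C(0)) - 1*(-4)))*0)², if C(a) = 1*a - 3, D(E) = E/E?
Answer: 0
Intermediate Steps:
D(E) = 1
C(a) = -3 + a (C(a) = a - 3 = -3 + a)
U(r) = -2 + r (U(r) = r + 1*(-2) = r - 2 = -2 + r)
((U(-2) + ((1 - C(0)) - 1*(-4)))*0)² = (((-2 - 2) + ((1 - (-3 + 0)) - 1*(-4)))*0)² = ((-4 + ((1 - 1*(-3)) + 4))*0)² = ((-4 + ((1 + 3) + 4))*0)² = ((-4 + (4 + 4))*0)² = ((-4 + 8)*0)² = (4*0)² = 0² = 0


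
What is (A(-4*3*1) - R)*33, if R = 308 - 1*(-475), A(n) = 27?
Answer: -24948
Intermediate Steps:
R = 783 (R = 308 + 475 = 783)
(A(-4*3*1) - R)*33 = (27 - 1*783)*33 = (27 - 783)*33 = -756*33 = -24948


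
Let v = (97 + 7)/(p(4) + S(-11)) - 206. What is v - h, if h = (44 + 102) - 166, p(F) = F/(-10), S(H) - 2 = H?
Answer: -9262/47 ≈ -197.06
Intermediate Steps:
S(H) = 2 + H
p(F) = -F/10 (p(F) = F*(-⅒) = -F/10)
v = -10202/47 (v = (97 + 7)/(-⅒*4 + (2 - 11)) - 206 = 104/(-⅖ - 9) - 206 = 104/(-47/5) - 206 = 104*(-5/47) - 206 = -520/47 - 206 = -10202/47 ≈ -217.06)
h = -20 (h = 146 - 166 = -20)
v - h = -10202/47 - 1*(-20) = -10202/47 + 20 = -9262/47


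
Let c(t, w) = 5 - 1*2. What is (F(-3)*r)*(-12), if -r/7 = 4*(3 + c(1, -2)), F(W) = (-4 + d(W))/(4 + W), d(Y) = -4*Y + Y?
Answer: 10080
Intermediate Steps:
d(Y) = -3*Y
F(W) = (-4 - 3*W)/(4 + W)
c(t, w) = 3 (c(t, w) = 5 - 2 = 3)
r = -168 (r = -28*(3 + 3) = -28*6 = -7*24 = -168)
(F(-3)*r)*(-12) = (((-4 - 3*(-3))/(4 - 3))*(-168))*(-12) = (((-4 + 9)/1)*(-168))*(-12) = ((1*5)*(-168))*(-12) = (5*(-168))*(-12) = -840*(-12) = 10080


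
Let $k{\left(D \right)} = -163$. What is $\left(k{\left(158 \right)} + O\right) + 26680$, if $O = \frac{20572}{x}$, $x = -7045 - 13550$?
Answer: $\frac{546097043}{20595} \approx 26516.0$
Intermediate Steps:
$x = -20595$ ($x = -7045 - 13550 = -20595$)
$O = - \frac{20572}{20595}$ ($O = \frac{20572}{-20595} = 20572 \left(- \frac{1}{20595}\right) = - \frac{20572}{20595} \approx -0.99888$)
$\left(k{\left(158 \right)} + O\right) + 26680 = \left(-163 - \frac{20572}{20595}\right) + 26680 = - \frac{3377557}{20595} + 26680 = \frac{546097043}{20595}$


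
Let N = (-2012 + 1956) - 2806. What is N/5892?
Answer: -477/982 ≈ -0.48574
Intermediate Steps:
N = -2862 (N = -56 - 2806 = -2862)
N/5892 = -2862/5892 = -2862*1/5892 = -477/982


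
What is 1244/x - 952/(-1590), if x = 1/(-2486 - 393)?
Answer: -2847272944/795 ≈ -3.5815e+6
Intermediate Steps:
x = -1/2879 (x = 1/(-2879) = -1/2879 ≈ -0.00034734)
1244/x - 952/(-1590) = 1244/(-1/2879) - 952/(-1590) = 1244*(-2879) - 952*(-1/1590) = -3581476 + 476/795 = -2847272944/795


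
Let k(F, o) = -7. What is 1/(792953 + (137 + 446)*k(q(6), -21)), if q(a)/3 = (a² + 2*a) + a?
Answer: 1/788872 ≈ 1.2676e-6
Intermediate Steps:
q(a) = 3*a² + 9*a (q(a) = 3*((a² + 2*a) + a) = 3*(a² + 3*a) = 3*a² + 9*a)
1/(792953 + (137 + 446)*k(q(6), -21)) = 1/(792953 + (137 + 446)*(-7)) = 1/(792953 + 583*(-7)) = 1/(792953 - 4081) = 1/788872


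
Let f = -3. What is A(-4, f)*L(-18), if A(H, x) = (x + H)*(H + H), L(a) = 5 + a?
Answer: -728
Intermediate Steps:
A(H, x) = 2*H*(H + x) (A(H, x) = (H + x)*(2*H) = 2*H*(H + x))
A(-4, f)*L(-18) = (2*(-4)*(-4 - 3))*(5 - 18) = (2*(-4)*(-7))*(-13) = 56*(-13) = -728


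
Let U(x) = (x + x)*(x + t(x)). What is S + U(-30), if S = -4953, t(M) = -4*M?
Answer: -10353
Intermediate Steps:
U(x) = -6*x² (U(x) = (x + x)*(x - 4*x) = (2*x)*(-3*x) = -6*x²)
S + U(-30) = -4953 - 6*(-30)² = -4953 - 6*900 = -4953 - 5400 = -10353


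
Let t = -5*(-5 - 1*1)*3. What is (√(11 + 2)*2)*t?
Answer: 180*√13 ≈ 649.00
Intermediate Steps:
t = 90 (t = -5*(-5 - 1)*3 = -5*(-6)*3 = 30*3 = 90)
(√(11 + 2)*2)*t = (√(11 + 2)*2)*90 = (√13*2)*90 = (2*√13)*90 = 180*√13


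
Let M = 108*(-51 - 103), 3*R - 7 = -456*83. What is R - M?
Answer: 12055/3 ≈ 4018.3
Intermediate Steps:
R = -37841/3 (R = 7/3 + (-456*83)/3 = 7/3 + (⅓)*(-37848) = 7/3 - 12616 = -37841/3 ≈ -12614.)
M = -16632 (M = 108*(-154) = -16632)
R - M = -37841/3 - 1*(-16632) = -37841/3 + 16632 = 12055/3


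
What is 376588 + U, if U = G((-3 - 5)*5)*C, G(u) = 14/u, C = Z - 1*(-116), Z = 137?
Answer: 7529989/20 ≈ 3.7650e+5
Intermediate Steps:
C = 253 (C = 137 - 1*(-116) = 137 + 116 = 253)
U = -1771/20 (U = (14/(((-3 - 5)*5)))*253 = (14/((-8*5)))*253 = (14/(-40))*253 = (14*(-1/40))*253 = -7/20*253 = -1771/20 ≈ -88.550)
376588 + U = 376588 - 1771/20 = 7529989/20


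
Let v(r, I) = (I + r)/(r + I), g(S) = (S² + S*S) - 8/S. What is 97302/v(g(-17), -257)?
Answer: 97302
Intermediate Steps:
g(S) = -8/S + 2*S² (g(S) = (S² + S²) - 8/S = 2*S² - 8/S = -8/S + 2*S²)
v(r, I) = 1 (v(r, I) = (I + r)/(I + r) = 1)
97302/v(g(-17), -257) = 97302/1 = 97302*1 = 97302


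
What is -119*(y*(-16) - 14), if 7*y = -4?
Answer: 578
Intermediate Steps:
y = -4/7 (y = (1/7)*(-4) = -4/7 ≈ -0.57143)
-119*(y*(-16) - 14) = -119*(-4/7*(-16) - 14) = -119*(64/7 - 14) = -119*(-34/7) = 578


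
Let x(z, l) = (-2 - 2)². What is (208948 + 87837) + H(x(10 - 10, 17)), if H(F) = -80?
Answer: 296705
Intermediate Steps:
x(z, l) = 16 (x(z, l) = (-4)² = 16)
(208948 + 87837) + H(x(10 - 10, 17)) = (208948 + 87837) - 80 = 296785 - 80 = 296705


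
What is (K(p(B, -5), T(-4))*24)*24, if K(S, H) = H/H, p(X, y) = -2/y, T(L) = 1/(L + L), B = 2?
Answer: 576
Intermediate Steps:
T(L) = 1/(2*L)
K(S, H) = 1
(K(p(B, -5), T(-4))*24)*24 = (1*24)*24 = 24*24 = 576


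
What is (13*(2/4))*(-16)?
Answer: -104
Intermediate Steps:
(13*(2/4))*(-16) = (13*(2*(¼)))*(-16) = (13*(½))*(-16) = (13/2)*(-16) = -104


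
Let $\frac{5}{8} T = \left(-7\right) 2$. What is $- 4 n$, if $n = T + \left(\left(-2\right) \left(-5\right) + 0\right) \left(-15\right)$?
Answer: $\frac{3448}{5} \approx 689.6$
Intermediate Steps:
$T = - \frac{112}{5}$ ($T = \frac{8 \left(\left(-7\right) 2\right)}{5} = \frac{8}{5} \left(-14\right) = - \frac{112}{5} \approx -22.4$)
$n = - \frac{862}{5}$ ($n = - \frac{112}{5} + \left(\left(-2\right) \left(-5\right) + 0\right) \left(-15\right) = - \frac{112}{5} + \left(10 + 0\right) \left(-15\right) = - \frac{112}{5} + 10 \left(-15\right) = - \frac{112}{5} - 150 = - \frac{862}{5} \approx -172.4$)
$- 4 n = \left(-4\right) \left(- \frac{862}{5}\right) = \frac{3448}{5}$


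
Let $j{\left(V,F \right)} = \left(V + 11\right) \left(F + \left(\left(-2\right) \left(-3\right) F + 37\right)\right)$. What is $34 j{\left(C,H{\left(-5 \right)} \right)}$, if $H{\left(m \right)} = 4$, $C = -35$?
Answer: $-53040$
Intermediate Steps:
$j{\left(V,F \right)} = \left(11 + V\right) \left(37 + 7 F\right)$ ($j{\left(V,F \right)} = \left(11 + V\right) \left(F + \left(6 F + 37\right)\right) = \left(11 + V\right) \left(F + \left(37 + 6 F\right)\right) = \left(11 + V\right) \left(37 + 7 F\right)$)
$34 j{\left(C,H{\left(-5 \right)} \right)} = 34 \left(407 + 37 \left(-35\right) + 77 \cdot 4 + 7 \cdot 4 \left(-35\right)\right) = 34 \left(407 - 1295 + 308 - 980\right) = 34 \left(-1560\right) = -53040$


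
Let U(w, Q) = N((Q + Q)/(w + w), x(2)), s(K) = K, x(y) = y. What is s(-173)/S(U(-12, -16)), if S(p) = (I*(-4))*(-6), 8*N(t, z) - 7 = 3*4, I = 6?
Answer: -173/144 ≈ -1.2014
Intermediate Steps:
N(t, z) = 19/8 (N(t, z) = 7/8 + (3*4)/8 = 7/8 + (⅛)*12 = 7/8 + 3/2 = 19/8)
U(w, Q) = 19/8
S(p) = 144 (S(p) = (6*(-4))*(-6) = -24*(-6) = 144)
s(-173)/S(U(-12, -16)) = -173/144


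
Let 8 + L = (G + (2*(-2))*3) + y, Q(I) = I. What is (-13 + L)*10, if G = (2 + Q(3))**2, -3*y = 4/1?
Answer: -280/3 ≈ -93.333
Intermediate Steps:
y = -4/3 (y = -4/(3*1) = -4/3 ≈ -1.3333)
G = 25 (G = (2 + 3)**2 = 5**2 = 25)
L = 11/3 (L = -8 + ((25 + (2*(-2))*3) - 4/3) = -8 + ((25 - 4*3) - 4/3) = -8 + ((25 - 12) - 4/3) = -8 + (13 - 4/3) = -8 + 35/3 = 11/3 ≈ 3.6667)
(-13 + L)*10 = (-13 + 11/3)*10 = -28/3*10 = -280/3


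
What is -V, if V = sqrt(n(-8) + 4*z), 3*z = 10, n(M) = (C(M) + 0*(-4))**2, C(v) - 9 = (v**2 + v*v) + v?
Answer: -sqrt(149889)/3 ≈ -129.05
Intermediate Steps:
C(v) = 9 + v + 2*v**2 (C(v) = 9 + ((v**2 + v*v) + v) = 9 + ((v**2 + v**2) + v) = 9 + (2*v**2 + v) = 9 + (v + 2*v**2) = 9 + v + 2*v**2)
n(M) = (9 + M + 2*M**2)**2 (n(M) = ((9 + M + 2*M**2) + 0*(-4))**2 = ((9 + M + 2*M**2) + 0)**2 = (9 + M + 2*M**2)**2)
z = 10/3 (z = (1/3)*10 = 10/3 ≈ 3.3333)
V = sqrt(149889)/3 (V = sqrt((9 - 8 + 2*(-8)**2)**2 + 4*(10/3)) = sqrt((9 - 8 + 2*64)**2 + 40/3) = sqrt((9 - 8 + 128)**2 + 40/3) = sqrt(129**2 + 40/3) = sqrt(16641 + 40/3) = sqrt(49963/3) = sqrt(149889)/3 ≈ 129.05)
-V = -sqrt(149889)/3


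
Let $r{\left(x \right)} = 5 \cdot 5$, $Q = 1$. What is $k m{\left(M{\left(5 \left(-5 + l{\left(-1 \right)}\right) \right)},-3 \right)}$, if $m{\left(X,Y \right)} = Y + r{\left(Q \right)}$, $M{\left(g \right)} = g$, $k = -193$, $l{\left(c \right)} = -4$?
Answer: $-4246$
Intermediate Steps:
$r{\left(x \right)} = 25$
$m{\left(X,Y \right)} = 25 + Y$ ($m{\left(X,Y \right)} = Y + 25 = 25 + Y$)
$k m{\left(M{\left(5 \left(-5 + l{\left(-1 \right)}\right) \right)},-3 \right)} = - 193 \left(25 - 3\right) = \left(-193\right) 22 = -4246$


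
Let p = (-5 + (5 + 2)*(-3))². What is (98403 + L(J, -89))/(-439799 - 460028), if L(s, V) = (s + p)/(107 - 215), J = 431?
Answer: -393571/3599308 ≈ -0.10935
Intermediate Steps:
p = 676 (p = (-5 + 7*(-3))² = (-5 - 21)² = (-26)² = 676)
L(s, V) = -169/27 - s/108 (L(s, V) = (s + 676)/(107 - 215) = (676 + s)/(-108) = (676 + s)*(-1/108) = -169/27 - s/108)
(98403 + L(J, -89))/(-439799 - 460028) = (98403 + (-169/27 - 1/108*431))/(-439799 - 460028) = (98403 + (-169/27 - 431/108))/(-899827) = (98403 - 41/4)*(-1/899827) = (393571/4)*(-1/899827) = -393571/3599308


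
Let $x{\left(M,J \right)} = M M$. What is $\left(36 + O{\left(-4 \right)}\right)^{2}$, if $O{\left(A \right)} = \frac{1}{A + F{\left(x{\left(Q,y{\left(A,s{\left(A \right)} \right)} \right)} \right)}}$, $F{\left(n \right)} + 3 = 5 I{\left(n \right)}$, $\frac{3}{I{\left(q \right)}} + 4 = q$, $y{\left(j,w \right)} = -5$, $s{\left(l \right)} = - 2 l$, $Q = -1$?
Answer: $\frac{185761}{144} \approx 1290.0$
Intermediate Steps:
$x{\left(M,J \right)} = M^{2}$
$I{\left(q \right)} = \frac{3}{-4 + q}$
$F{\left(n \right)} = -3 + \frac{15}{-4 + n}$ ($F{\left(n \right)} = -3 + 5 \frac{3}{-4 + n} = -3 + \frac{15}{-4 + n}$)
$O{\left(A \right)} = \frac{1}{-8 + A}$ ($O{\left(A \right)} = \frac{1}{A + \frac{3 \left(9 - \left(-1\right)^{2}\right)}{-4 + \left(-1\right)^{2}}} = \frac{1}{A + \frac{3 \left(9 - 1\right)}{-4 + 1}} = \frac{1}{A + \frac{3 \left(9 - 1\right)}{-3}} = \frac{1}{A + 3 \left(- \frac{1}{3}\right) 8} = \frac{1}{A - 8} = \frac{1}{-8 + A}$)
$\left(36 + O{\left(-4 \right)}\right)^{2} = \left(36 + \frac{1}{-8 - 4}\right)^{2} = \left(36 + \frac{1}{-12}\right)^{2} = \left(36 - \frac{1}{12}\right)^{2} = \left(\frac{431}{12}\right)^{2} = \frac{185761}{144}$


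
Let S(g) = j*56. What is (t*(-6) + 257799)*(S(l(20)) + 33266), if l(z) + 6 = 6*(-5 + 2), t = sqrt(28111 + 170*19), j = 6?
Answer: 8662561998 - 201612*sqrt(31341) ≈ 8.6269e+9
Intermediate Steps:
t = sqrt(31341) (t = sqrt(28111 + 3230) = sqrt(31341) ≈ 177.03)
l(z) = -24 (l(z) = -6 + 6*(-5 + 2) = -6 + 6*(-3) = -6 - 18 = -24)
S(g) = 336 (S(g) = 6*56 = 336)
(t*(-6) + 257799)*(S(l(20)) + 33266) = (sqrt(31341)*(-6) + 257799)*(336 + 33266) = (-6*sqrt(31341) + 257799)*33602 = (257799 - 6*sqrt(31341))*33602 = 8662561998 - 201612*sqrt(31341)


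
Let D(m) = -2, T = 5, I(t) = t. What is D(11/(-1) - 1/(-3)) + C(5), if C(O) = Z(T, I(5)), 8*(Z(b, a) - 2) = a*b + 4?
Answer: 29/8 ≈ 3.6250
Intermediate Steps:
Z(b, a) = 5/2 + a*b/8 (Z(b, a) = 2 + (a*b + 4)/8 = 2 + (4 + a*b)/8 = 2 + (½ + a*b/8) = 5/2 + a*b/8)
C(O) = 45/8 (C(O) = 5/2 + (⅛)*5*5 = 5/2 + 25/8 = 45/8)
D(11/(-1) - 1/(-3)) + C(5) = -2 + 45/8 = 29/8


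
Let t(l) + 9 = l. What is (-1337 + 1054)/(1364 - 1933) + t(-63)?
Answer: -40685/569 ≈ -71.503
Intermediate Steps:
t(l) = -9 + l
(-1337 + 1054)/(1364 - 1933) + t(-63) = (-1337 + 1054)/(1364 - 1933) + (-9 - 63) = -283/(-569) - 72 = -283*(-1/569) - 72 = 283/569 - 72 = -40685/569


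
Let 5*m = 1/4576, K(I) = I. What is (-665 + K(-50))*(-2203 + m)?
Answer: 50404639/32 ≈ 1.5751e+6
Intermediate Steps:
m = 1/22880 (m = (⅕)/4576 = (⅕)*(1/4576) = 1/22880 ≈ 4.3706e-5)
(-665 + K(-50))*(-2203 + m) = (-665 - 50)*(-2203 + 1/22880) = -715*(-50404639/22880) = 50404639/32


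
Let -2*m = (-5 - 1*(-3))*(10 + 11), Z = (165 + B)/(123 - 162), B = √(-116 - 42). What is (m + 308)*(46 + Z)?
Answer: 178647/13 - 329*I*√158/39 ≈ 13742.0 - 106.04*I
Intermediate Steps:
B = I*√158 (B = √(-158) = I*√158 ≈ 12.57*I)
Z = -55/13 - I*√158/39 (Z = (165 + I*√158)/(123 - 162) = (165 + I*√158)/(-39) = (165 + I*√158)*(-1/39) = -55/13 - I*√158/39 ≈ -4.2308 - 0.3223*I)
m = 21 (m = -(-5 - 1*(-3))*(10 + 11)/2 = -(-5 + 3)*21/2 = -(-1)*21 = -½*(-42) = 21)
(m + 308)*(46 + Z) = (21 + 308)*(46 + (-55/13 - I*√158/39)) = 329*(543/13 - I*√158/39) = 178647/13 - 329*I*√158/39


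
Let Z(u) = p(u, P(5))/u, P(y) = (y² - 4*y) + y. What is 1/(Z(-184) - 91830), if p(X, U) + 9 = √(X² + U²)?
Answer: -239153448/21961449429505 + 368*√8489/285498842583565 ≈ -1.0890e-5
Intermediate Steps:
P(y) = y² - 3*y
p(X, U) = -9 + √(U² + X²) (p(X, U) = -9 + √(X² + U²) = -9 + √(U² + X²))
Z(u) = (-9 + √(100 + u²))/u (Z(u) = (-9 + √((5*(-3 + 5))² + u²))/u = (-9 + √((5*2)² + u²))/u = (-9 + √(10² + u²))/u = (-9 + √(100 + u²))/u)
1/(Z(-184) - 91830) = 1/((-9 + √(100 + (-184)²))/(-184) - 91830) = 1/(-(-9 + √(100 + 33856))/184 - 91830) = 1/(-(-9 + √33956)/184 - 91830) = 1/(-(-9 + 2*√8489)/184 - 91830) = 1/((9/184 - √8489/92) - 91830) = 1/(-16896711/184 - √8489/92)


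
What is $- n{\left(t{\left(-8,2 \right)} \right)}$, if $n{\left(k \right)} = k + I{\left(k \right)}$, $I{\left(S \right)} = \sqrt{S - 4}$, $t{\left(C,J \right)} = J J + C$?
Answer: $4 - 2 i \sqrt{2} \approx 4.0 - 2.8284 i$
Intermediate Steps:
$t{\left(C,J \right)} = C + J^{2}$ ($t{\left(C,J \right)} = J^{2} + C = C + J^{2}$)
$I{\left(S \right)} = \sqrt{-4 + S}$
$n{\left(k \right)} = k + \sqrt{-4 + k}$
$- n{\left(t{\left(-8,2 \right)} \right)} = - (\left(-8 + 2^{2}\right) + \sqrt{-4 - \left(8 - 2^{2}\right)}) = - (\left(-8 + 4\right) + \sqrt{-4 + \left(-8 + 4\right)}) = - (-4 + \sqrt{-4 - 4}) = - (-4 + \sqrt{-8}) = - (-4 + 2 i \sqrt{2}) = 4 - 2 i \sqrt{2}$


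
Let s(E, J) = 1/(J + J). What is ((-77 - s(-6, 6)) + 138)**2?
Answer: 534361/144 ≈ 3710.8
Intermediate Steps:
s(E, J) = 1/(2*J)
((-77 - s(-6, 6)) + 138)**2 = ((-77 - 1/(2*6)) + 138)**2 = ((-77 - 1*1/12) + 138)**2 = ((-77 - 1/12) + 138)**2 = (-925/12 + 138)**2 = (731/12)**2 = 534361/144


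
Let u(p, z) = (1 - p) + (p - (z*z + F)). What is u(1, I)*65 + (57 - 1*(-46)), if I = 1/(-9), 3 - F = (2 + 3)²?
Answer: 129373/81 ≈ 1597.2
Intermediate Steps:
F = -22 (F = 3 - (2 + 3)² = 3 - 1*5² = 3 - 1*25 = 3 - 25 = -22)
I = -⅑ ≈ -0.11111
u(p, z) = 23 - z² (u(p, z) = (1 - p) + (p - (z*z - 22)) = (1 - p) + (p - (z² - 22)) = (1 - p) + (p - (-22 + z²)) = (1 - p) + (p + (22 - z²)) = (1 - p) + (22 + p - z²) = 23 - z²)
u(1, I)*65 + (57 - 1*(-46)) = (23 - (-⅑)²)*65 + (57 - 1*(-46)) = (23 - 1*1/81)*65 + (57 + 46) = (23 - 1/81)*65 + 103 = (1862/81)*65 + 103 = 121030/81 + 103 = 129373/81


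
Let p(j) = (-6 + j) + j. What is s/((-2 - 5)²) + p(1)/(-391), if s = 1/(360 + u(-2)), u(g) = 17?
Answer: 74283/7222943 ≈ 0.010284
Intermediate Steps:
s = 1/377 (s = 1/(360 + 17) = 1/377 ≈ 0.0026525)
p(j) = -6 + 2*j
s/((-2 - 5)²) + p(1)/(-391) = 1/(377*((-2 - 5)²)) + (-6 + 2*1)/(-391) = 1/(377*((-7)²)) + (-6 + 2)*(-1/391) = (1/377)/49 - 4*(-1/391) = (1/377)*(1/49) + 4/391 = 1/18473 + 4/391 = 74283/7222943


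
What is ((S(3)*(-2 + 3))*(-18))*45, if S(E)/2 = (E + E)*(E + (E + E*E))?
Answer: -145800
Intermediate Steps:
S(E) = 4*E*(E**2 + 2*E) (S(E) = 2*((E + E)*(E + (E + E*E))) = 2*((2*E)*(E + (E + E**2))) = 2*((2*E)*(E**2 + 2*E)) = 2*(2*E*(E**2 + 2*E)) = 4*E*(E**2 + 2*E))
((S(3)*(-2 + 3))*(-18))*45 = (((4*3**2*(2 + 3))*(-2 + 3))*(-18))*45 = (((4*9*5)*1)*(-18))*45 = ((180*1)*(-18))*45 = (180*(-18))*45 = -3240*45 = -145800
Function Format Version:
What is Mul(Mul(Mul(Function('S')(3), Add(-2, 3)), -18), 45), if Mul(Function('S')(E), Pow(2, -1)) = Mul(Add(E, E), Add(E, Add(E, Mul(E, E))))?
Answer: -145800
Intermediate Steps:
Function('S')(E) = Mul(4, E, Add(Pow(E, 2), Mul(2, E))) (Function('S')(E) = Mul(2, Mul(Add(E, E), Add(E, Add(E, Mul(E, E))))) = Mul(2, Mul(Mul(2, E), Add(E, Add(E, Pow(E, 2))))) = Mul(2, Mul(Mul(2, E), Add(Pow(E, 2), Mul(2, E)))) = Mul(2, Mul(2, E, Add(Pow(E, 2), Mul(2, E)))) = Mul(4, E, Add(Pow(E, 2), Mul(2, E))))
Mul(Mul(Mul(Function('S')(3), Add(-2, 3)), -18), 45) = Mul(Mul(Mul(Mul(4, Pow(3, 2), Add(2, 3)), Add(-2, 3)), -18), 45) = Mul(Mul(Mul(Mul(4, 9, 5), 1), -18), 45) = Mul(Mul(Mul(180, 1), -18), 45) = Mul(Mul(180, -18), 45) = Mul(-3240, 45) = -145800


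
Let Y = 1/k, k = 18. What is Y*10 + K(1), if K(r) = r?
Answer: 14/9 ≈ 1.5556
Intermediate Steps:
Y = 1/18 ≈ 0.055556
Y*10 + K(1) = (1/18)*10 + 1 = 5/9 + 1 = 14/9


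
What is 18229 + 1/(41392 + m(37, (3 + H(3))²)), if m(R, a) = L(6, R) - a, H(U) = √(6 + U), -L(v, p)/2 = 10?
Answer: 753513945/41336 ≈ 18229.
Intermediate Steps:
L(v, p) = -20 (L(v, p) = -2*10 = -20)
m(R, a) = -20 - a
18229 + 1/(41392 + m(37, (3 + H(3))²)) = 18229 + 1/(41392 + (-20 - (3 + √(6 + 3))²)) = 18229 + 1/(41392 + (-20 - (3 + √9)²)) = 18229 + 1/(41392 + (-20 - (3 + 3)²)) = 18229 + 1/(41392 + (-20 - 1*6²)) = 18229 + 1/(41392 + (-20 - 1*36)) = 18229 + 1/(41392 + (-20 - 36)) = 18229 + 1/(41392 - 56) = 18229 + 1/41336 = 753513945/41336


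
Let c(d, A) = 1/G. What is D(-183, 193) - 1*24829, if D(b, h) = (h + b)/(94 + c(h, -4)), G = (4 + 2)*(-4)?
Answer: -11197831/451 ≈ -24829.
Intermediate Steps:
G = -24 (G = 6*(-4) = -24)
c(d, A) = -1/24 (c(d, A) = 1/(-24) = -1/24)
D(b, h) = 24*b/2255 + 24*h/2255 (D(b, h) = (h + b)/(94 - 1/24) = (b + h)/(2255/24) = (b + h)*(24/2255) = 24*b/2255 + 24*h/2255)
D(-183, 193) - 1*24829 = ((24/2255)*(-183) + (24/2255)*193) - 1*24829 = (-4392/2255 + 4632/2255) - 24829 = 48/451 - 24829 = -11197831/451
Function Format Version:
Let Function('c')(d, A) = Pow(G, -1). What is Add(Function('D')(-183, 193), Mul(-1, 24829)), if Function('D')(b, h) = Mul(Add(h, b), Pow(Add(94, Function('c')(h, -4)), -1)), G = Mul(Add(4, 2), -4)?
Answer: Rational(-11197831, 451) ≈ -24829.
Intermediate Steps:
G = -24 (G = Mul(6, -4) = -24)
Function('c')(d, A) = Rational(-1, 24) (Function('c')(d, A) = Pow(-24, -1) = Rational(-1, 24))
Function('D')(b, h) = Add(Mul(Rational(24, 2255), b), Mul(Rational(24, 2255), h)) (Function('D')(b, h) = Mul(Add(h, b), Pow(Add(94, Rational(-1, 24)), -1)) = Mul(Add(b, h), Pow(Rational(2255, 24), -1)) = Mul(Add(b, h), Rational(24, 2255)) = Add(Mul(Rational(24, 2255), b), Mul(Rational(24, 2255), h)))
Add(Function('D')(-183, 193), Mul(-1, 24829)) = Add(Add(Mul(Rational(24, 2255), -183), Mul(Rational(24, 2255), 193)), Mul(-1, 24829)) = Add(Add(Rational(-4392, 2255), Rational(4632, 2255)), -24829) = Add(Rational(48, 451), -24829) = Rational(-11197831, 451)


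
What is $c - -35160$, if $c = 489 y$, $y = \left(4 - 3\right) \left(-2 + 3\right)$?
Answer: $35649$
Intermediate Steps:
$y = 1$ ($y = \left(4 - 3\right) 1 = 1 \cdot 1 = 1$)
$c = 489$ ($c = 489 \cdot 1 = 489$)
$c - -35160 = 489 - -35160 = 489 + 35160 = 35649$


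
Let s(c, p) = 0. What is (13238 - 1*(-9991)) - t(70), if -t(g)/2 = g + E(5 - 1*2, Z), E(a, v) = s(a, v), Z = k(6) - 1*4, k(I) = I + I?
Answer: 23369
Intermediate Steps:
k(I) = 2*I
Z = 8 (Z = 2*6 - 1*4 = 12 - 4 = 8)
E(a, v) = 0
t(g) = -2*g (t(g) = -2*(g + 0) = -2*g)
(13238 - 1*(-9991)) - t(70) = (13238 - 1*(-9991)) - (-2)*70 = (13238 + 9991) - 1*(-140) = 23229 + 140 = 23369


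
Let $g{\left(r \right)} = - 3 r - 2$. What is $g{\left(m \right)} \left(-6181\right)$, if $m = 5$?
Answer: $105077$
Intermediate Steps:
$g{\left(r \right)} = -2 - 3 r$
$g{\left(m \right)} \left(-6181\right) = \left(-2 - 15\right) \left(-6181\right) = \left(-17\right) \left(-6181\right) = 105077$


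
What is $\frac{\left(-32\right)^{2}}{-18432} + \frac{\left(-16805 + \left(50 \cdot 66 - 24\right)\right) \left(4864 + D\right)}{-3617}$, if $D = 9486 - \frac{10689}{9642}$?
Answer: $\frac{2807643628969}{52312671} \approx 53670.0$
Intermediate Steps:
$D = \frac{30484441}{3214}$ ($D = 9486 - \frac{3563}{3214} = \frac{30484441}{3214} \approx 9484.9$)
$\frac{\left(-32\right)^{2}}{-18432} + \frac{\left(-16805 + \left(50 \cdot 66 - 24\right)\right) \left(4864 + D\right)}{-3617} = \frac{\left(-32\right)^{2}}{-18432} + \frac{\left(-16805 + \left(50 \cdot 66 - 24\right)\right) \left(4864 + \frac{30484441}{3214}\right)}{-3617} = 1024 \left(- \frac{1}{18432}\right) + \left(-16805 + \left(3300 - 24\right)\right) \frac{46117337}{3214} \left(- \frac{1}{3617}\right) = - \frac{1}{18} + \left(-16805 + 3276\right) \frac{46117337}{3214} \left(- \frac{1}{3617}\right) = - \frac{1}{18} + \left(-13529\right) \frac{46117337}{3214} \left(- \frac{1}{3617}\right) = - \frac{1}{18} - - \frac{623921452273}{11625038} = - \frac{1}{18} + \frac{623921452273}{11625038} = \frac{2807643628969}{52312671}$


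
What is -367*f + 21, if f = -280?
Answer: 102781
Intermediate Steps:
-367*f + 21 = -367*(-280) + 21 = 102760 + 21 = 102781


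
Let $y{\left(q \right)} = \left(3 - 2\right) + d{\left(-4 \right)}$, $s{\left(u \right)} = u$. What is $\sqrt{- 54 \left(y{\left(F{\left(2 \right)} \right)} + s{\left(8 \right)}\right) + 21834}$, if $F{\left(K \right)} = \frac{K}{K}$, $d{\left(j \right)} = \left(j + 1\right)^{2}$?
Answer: $3 \sqrt{2318} \approx 144.44$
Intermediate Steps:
$d{\left(j \right)} = \left(1 + j\right)^{2}$
$F{\left(K \right)} = 1$
$y{\left(q \right)} = 10$ ($y{\left(q \right)} = \left(3 - 2\right) + \left(1 - 4\right)^{2} = 1 + \left(-3\right)^{2} = 1 + 9 = 10$)
$\sqrt{- 54 \left(y{\left(F{\left(2 \right)} \right)} + s{\left(8 \right)}\right) + 21834} = \sqrt{- 54 \left(10 + 8\right) + 21834} = \sqrt{\left(-54\right) 18 + 21834} = \sqrt{-972 + 21834} = \sqrt{20862} = 3 \sqrt{2318}$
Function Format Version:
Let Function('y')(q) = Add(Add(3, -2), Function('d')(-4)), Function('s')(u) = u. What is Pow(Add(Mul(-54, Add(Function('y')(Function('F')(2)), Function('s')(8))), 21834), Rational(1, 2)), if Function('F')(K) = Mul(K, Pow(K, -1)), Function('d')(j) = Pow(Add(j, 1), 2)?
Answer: Mul(3, Pow(2318, Rational(1, 2))) ≈ 144.44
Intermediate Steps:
Function('d')(j) = Pow(Add(1, j), 2)
Function('F')(K) = 1
Function('y')(q) = 10 (Function('y')(q) = Add(Add(3, -2), Pow(Add(1, -4), 2)) = Add(1, Pow(-3, 2)) = Add(1, 9) = 10)
Pow(Add(Mul(-54, Add(Function('y')(Function('F')(2)), Function('s')(8))), 21834), Rational(1, 2)) = Pow(Add(Mul(-54, Add(10, 8)), 21834), Rational(1, 2)) = Pow(Add(Mul(-54, 18), 21834), Rational(1, 2)) = Pow(Add(-972, 21834), Rational(1, 2)) = Pow(20862, Rational(1, 2)) = Mul(3, Pow(2318, Rational(1, 2)))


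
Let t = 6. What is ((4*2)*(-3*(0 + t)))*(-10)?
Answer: 1440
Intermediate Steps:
((4*2)*(-3*(0 + t)))*(-10) = ((4*2)*(-3*(0 + 6)))*(-10) = (8*(-3*6))*(-10) = (8*(-18))*(-10) = -144*(-10) = 1440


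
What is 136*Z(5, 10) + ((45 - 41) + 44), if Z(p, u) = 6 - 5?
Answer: 184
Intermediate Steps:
Z(p, u) = 1
136*Z(5, 10) + ((45 - 41) + 44) = 136*1 + ((45 - 41) + 44) = 136 + (4 + 44) = 136 + 48 = 184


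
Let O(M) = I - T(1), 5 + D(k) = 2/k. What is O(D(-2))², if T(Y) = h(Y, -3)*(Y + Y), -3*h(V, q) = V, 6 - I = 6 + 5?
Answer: 169/9 ≈ 18.778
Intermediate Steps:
I = -5 (I = 6 - (6 + 5) = 6 - 1*11 = 6 - 11 = -5)
h(V, q) = -V/3
D(k) = -5 + 2/k
T(Y) = -2*Y²/3 (T(Y) = (-Y/3)*(Y + Y) = (-Y/3)*(2*Y) = -2*Y²/3)
O(M) = -13/3 (O(M) = -5 - (-2)*1²/3 = -5 - (-2)/3 = -5 - 1*(-⅔) = -5 + ⅔ = -13/3)
O(D(-2))² = (-13/3)² = 169/9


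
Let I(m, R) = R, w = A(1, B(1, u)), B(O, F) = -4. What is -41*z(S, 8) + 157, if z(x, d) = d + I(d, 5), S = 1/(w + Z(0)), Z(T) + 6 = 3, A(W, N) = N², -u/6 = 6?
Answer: -376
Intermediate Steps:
u = -36 (u = -6*6 = -36)
w = 16 (w = (-4)² = 16)
Z(T) = -3 (Z(T) = -6 + 3 = -3)
S = 1/13 (S = 1/(16 - 3) = 1/13 ≈ 0.076923)
z(x, d) = 5 + d (z(x, d) = d + 5 = 5 + d)
-41*z(S, 8) + 157 = -41*(5 + 8) + 157 = -41*13 + 157 = -533 + 157 = -376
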